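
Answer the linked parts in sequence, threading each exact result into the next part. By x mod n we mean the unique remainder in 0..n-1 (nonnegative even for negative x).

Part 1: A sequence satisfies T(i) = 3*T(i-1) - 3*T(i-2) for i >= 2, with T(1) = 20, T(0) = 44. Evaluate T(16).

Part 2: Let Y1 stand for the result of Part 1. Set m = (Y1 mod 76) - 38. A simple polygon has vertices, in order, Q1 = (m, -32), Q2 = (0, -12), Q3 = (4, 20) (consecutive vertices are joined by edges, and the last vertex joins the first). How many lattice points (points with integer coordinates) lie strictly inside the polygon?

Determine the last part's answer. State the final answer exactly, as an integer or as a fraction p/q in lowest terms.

Part 1: T(2) = 3*(20) - 3*(44) = -72; iterating: T(2)=-72, T(3)=-276, T(4)=-612, T(5)=-1008, T(6)=-1188, T(7)=-540, T(8)=1944, T(9)=7452, T(10)=16524, T(11)=27216, T(12)=32076, T(13)=14580, T(14)=-52488, T(15)=-201204, T(16)=-446148; answer -446148
Part 2: Y1 = -446148; m = 10; cross terms: (10*-12 - 0*-32)=-120, (0*20 - 4*-12)=48, (4*-32 - 10*20)=-328; twice the area = |-400| = 400; area = 200; boundary points = 10 + 4 + 2 = 16; strictly interior points = area - boundary/2 + 1 = 193; answer 193

193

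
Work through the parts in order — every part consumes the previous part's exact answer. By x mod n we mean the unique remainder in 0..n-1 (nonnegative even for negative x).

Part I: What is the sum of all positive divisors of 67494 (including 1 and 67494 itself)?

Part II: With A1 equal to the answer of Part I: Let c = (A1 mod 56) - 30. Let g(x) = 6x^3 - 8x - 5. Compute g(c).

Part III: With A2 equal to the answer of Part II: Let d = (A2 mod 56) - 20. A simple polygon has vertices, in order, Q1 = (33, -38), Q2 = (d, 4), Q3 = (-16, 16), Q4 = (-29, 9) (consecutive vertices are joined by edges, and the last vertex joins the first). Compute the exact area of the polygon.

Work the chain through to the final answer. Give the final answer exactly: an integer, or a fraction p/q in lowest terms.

Part I: 67494 = 2 * 3 * 7 * 1607; sigma = (1 + 2) * (1 + 3) * (1 + 7) * (1 + 1607) = 3 * 4 * 8 * 1608 = 154368; answer 154368
Part II: A1 = 154368; c = 2; 6*(2)^3 - 8*(2)^1 - 5 = (48) + (-16) + (-5) = 27; answer 27
Part III: A2 = 27; d = 7; cross terms: (33*4 - 7*-38)=398, (7*16 - -16*4)=176, (-16*9 - -29*16)=320, (-29*-38 - 33*9)=805; twice the area = |1699| = 1699; area = 1699/2; answer 1699/2

1699/2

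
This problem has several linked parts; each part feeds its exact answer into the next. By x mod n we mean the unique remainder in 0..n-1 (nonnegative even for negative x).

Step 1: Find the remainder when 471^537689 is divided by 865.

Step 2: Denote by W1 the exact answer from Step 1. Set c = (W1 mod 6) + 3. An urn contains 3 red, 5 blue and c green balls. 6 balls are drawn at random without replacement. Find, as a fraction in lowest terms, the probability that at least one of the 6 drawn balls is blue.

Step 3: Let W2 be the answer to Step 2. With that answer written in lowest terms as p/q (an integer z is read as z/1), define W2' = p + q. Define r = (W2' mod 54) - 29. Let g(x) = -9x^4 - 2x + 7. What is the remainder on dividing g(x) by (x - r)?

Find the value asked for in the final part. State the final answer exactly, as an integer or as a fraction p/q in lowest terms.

Step 1: squarings mod 865: 471^1=471, 471^2=401, 471^4=776, 471^8=136, 471^16=331, 471^32=571, 471^64=801, 471^128=636, 471^256=541, 471^512=311, 471^1024=706, 471^2048=196, 471^4096=356, 471^8192=446, 471^16384=831, 471^32768=291, 471^65536=776, 471^131072=136, 471^262144=331, 471^524288=571; 471^537689 = 471^1 * 471^8 * 471^16 * 471^64 * 471^1024 * 471^4096 * 471^8192 * 471^524288 = 201 (mod 865); answer 201
Step 2: W1 = 201; c = 6; total draws C(14,6) = 3003; complement C(9,6) = 84; favorable 3003 - 84 = 2919; P = 139/143; answer 139/143
Step 3: W2 = 139/143; threaded value p + q = 282; r = -17; remainder = value at the root: -9*(-17)^4 - 2*(-17)^1 + 7 = (-751689) + (34) + (7) = -751648; answer -751648

-751648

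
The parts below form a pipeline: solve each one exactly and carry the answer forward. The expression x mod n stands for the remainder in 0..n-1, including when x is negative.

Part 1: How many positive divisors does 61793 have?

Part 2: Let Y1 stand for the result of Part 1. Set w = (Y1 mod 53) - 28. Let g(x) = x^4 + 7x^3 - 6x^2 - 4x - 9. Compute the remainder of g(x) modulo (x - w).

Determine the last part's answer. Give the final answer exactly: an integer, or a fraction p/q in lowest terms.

Part 1: 61793 = 61 * 1013; number of divisors = (1+1) * (1+1) = 4; answer 4
Part 2: Y1 = 4; w = -24; remainder = value at the root: 1*(-24)^4 + 7*(-24)^3 - 6*(-24)^2 - 4*(-24)^1 - 9 = (331776) + (-96768) + (-3456) + (96) + (-9) = 231639; answer 231639

231639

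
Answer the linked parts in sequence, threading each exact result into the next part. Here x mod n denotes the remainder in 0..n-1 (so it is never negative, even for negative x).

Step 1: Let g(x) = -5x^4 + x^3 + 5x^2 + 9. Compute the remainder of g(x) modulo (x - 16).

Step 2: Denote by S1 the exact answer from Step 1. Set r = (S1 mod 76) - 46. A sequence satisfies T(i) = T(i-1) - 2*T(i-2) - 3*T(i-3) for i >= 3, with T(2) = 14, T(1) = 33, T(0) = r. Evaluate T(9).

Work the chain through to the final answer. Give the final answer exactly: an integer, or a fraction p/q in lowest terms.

Step 1: remainder = value at the root: -5*(16)^4 + 1*(16)^3 + 5*(16)^2 + 9 = (-327680) + (4096) + (1280) + (9) = -322295; answer -322295
Step 2: S1 = -322295; r = -25; T(3) = 1*(14) - 2*(33) - 3*(-25) = 23; iterating: T(3)=23, T(4)=-104, T(5)=-192, T(6)=-53, T(7)=643, T(8)=1325, T(9)=198; answer 198

198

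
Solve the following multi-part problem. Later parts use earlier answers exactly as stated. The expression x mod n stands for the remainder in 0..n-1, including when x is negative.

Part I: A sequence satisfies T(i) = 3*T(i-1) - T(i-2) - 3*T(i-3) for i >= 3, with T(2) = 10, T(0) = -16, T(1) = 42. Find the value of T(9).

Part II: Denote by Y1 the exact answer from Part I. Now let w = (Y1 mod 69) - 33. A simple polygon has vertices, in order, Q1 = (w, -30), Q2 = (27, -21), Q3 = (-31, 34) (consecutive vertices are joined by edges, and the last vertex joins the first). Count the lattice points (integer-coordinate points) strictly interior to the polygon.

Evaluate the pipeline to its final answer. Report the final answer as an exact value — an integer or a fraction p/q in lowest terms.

Part I: T(3) = 3*(10) - 1*(42) - 3*(-16) = 36; iterating: T(3)=36, T(4)=-28, T(5)=-150, T(6)=-530, T(7)=-1356, T(8)=-3088, T(9)=-6318; answer -6318
Part II: Y1 = -6318; w = -3; cross terms: (-3*-21 - 27*-30)=873, (27*34 - -31*-21)=267, (-31*-30 - -3*34)=1032; twice the area = |2172| = 2172; area = 1086; boundary points = 3 + 1 + 4 = 8; strictly interior points = area - boundary/2 + 1 = 1083; answer 1083

1083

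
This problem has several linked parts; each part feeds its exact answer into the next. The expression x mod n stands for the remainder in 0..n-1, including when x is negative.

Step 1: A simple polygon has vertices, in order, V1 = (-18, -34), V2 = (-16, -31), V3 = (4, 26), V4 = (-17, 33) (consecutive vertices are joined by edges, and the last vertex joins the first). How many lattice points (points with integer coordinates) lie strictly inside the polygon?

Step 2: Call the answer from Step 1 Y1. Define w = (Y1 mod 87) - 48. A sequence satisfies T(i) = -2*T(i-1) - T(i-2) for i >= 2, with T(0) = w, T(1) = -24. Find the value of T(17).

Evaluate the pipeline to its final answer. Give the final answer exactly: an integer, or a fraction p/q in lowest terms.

-632

Step 1: cross terms: (-18*-31 - -16*-34)=14, (-16*26 - 4*-31)=-292, (4*33 - -17*26)=574, (-17*-34 - -18*33)=1172; twice the area = |1468| = 1468; area = 734; boundary points = 1 + 1 + 7 + 1 = 10; strictly interior points = area - boundary/2 + 1 = 730; answer 730
Step 2: Y1 = 730; w = -14; T(2) = -2*(-24) - 1*(-14) = 62; iterating: T(2)=62, T(3)=-100, T(4)=138, T(5)=-176, T(6)=214, T(7)=-252, T(8)=290, T(9)=-328, T(10)=366, T(11)=-404, T(12)=442, T(13)=-480, T(14)=518, T(15)=-556, T(16)=594, T(17)=-632; answer -632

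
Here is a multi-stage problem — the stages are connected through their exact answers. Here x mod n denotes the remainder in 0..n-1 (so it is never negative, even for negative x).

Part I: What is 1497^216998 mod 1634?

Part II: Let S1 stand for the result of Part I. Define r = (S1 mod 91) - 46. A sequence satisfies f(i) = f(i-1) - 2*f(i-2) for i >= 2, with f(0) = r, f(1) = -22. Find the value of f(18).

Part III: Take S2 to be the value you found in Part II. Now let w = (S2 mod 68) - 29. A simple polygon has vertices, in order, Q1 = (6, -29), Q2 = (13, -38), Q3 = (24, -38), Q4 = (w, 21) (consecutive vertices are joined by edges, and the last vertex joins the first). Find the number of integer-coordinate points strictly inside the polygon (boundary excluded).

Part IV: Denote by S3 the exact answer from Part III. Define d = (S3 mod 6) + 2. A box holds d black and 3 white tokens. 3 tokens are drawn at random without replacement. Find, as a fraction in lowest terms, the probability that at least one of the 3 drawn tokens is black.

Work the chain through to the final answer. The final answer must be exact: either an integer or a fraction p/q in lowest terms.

9/10

Part I: squarings mod 1634: 1497^1=1497, 1497^2=795, 1497^4=1301, 1497^8=1411, 1497^16=709, 1497^32=1043, 1497^64=1239, 1497^128=795, 1497^256=1301, 1497^512=1411, 1497^1024=709, 1497^2048=1043, 1497^4096=1239, 1497^8192=795, 1497^16384=1301, 1497^32768=1411, 1497^65536=709, 1497^131072=1043; 1497^216998 = 1497^2 * 1497^4 * 1497^32 * 1497^128 * 1497^256 * 1497^512 * 1497^1024 * 1497^2048 * 1497^16384 * 1497^65536 * 1497^131072 = 385 (mod 1634); answer 385
Part II: S1 = 385; r = -25; f(2) = 1*(-22) - 2*(-25) = 28; iterating: f(2)=28, f(3)=72, f(4)=16, f(5)=-128, f(6)=-160, f(7)=96, f(8)=416, f(9)=224, f(10)=-608, f(11)=-1056, f(12)=160, f(13)=2272, f(14)=1952, f(15)=-2592, f(16)=-6496, f(17)=-1312, f(18)=11680; answer 11680
Part III: S2 = 11680; w = 23; cross terms: (6*-38 - 13*-29)=149, (13*-38 - 24*-38)=418, (24*21 - 23*-38)=1378, (23*-29 - 6*21)=-793; twice the area = |1152| = 1152; area = 576; boundary points = 1 + 11 + 1 + 1 = 14; strictly interior points = area - boundary/2 + 1 = 570; answer 570
Part IV: S3 = 570; d = 2; total draws C(5,3) = 10; complement C(3,3) = 1; favorable 10 - 1 = 9; P = 9/10; answer 9/10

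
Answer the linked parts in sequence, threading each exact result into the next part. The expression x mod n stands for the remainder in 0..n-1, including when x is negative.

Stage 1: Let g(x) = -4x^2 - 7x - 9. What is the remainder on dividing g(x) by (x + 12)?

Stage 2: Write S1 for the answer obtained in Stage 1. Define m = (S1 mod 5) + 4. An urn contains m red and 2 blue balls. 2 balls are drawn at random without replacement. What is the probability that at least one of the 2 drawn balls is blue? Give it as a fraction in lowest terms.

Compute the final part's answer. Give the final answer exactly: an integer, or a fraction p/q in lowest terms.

17/45

Stage 1: remainder = value at the root: -4*(-12)^2 - 7*(-12)^1 - 9 = (-576) + (84) + (-9) = -501; answer -501
Stage 2: S1 = -501; m = 8; total draws C(10,2) = 45; complement C(8,2) = 28; favorable 45 - 28 = 17; P = 17/45; answer 17/45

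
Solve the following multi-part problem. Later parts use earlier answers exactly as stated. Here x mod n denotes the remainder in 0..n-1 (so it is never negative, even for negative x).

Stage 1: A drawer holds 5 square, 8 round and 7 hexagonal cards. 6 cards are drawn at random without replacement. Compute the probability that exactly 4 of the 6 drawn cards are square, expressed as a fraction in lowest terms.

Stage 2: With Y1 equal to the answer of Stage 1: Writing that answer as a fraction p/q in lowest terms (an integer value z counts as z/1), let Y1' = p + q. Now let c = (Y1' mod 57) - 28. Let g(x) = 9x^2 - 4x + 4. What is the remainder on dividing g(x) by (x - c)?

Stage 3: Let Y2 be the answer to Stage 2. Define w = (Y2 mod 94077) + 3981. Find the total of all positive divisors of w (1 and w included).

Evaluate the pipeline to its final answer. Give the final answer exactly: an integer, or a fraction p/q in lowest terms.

Stage 1: total draws C(20,6) = 38760; favorable C(5,4)*C(15,2) = 525; P = 35/2584; answer 35/2584
Stage 2: Y1 = 35/2584; threaded value p + q = 2619; c = 26; remainder = value at the root: 9*(26)^2 - 4*(26)^1 + 4 = (6084) + (-104) + (4) = 5984; answer 5984
Stage 3: Y2 = 5984; w = 9965; 9965 = 5 * 1993; sigma = (1 + 5) * (1 + 1993) = 6 * 1994 = 11964; answer 11964

11964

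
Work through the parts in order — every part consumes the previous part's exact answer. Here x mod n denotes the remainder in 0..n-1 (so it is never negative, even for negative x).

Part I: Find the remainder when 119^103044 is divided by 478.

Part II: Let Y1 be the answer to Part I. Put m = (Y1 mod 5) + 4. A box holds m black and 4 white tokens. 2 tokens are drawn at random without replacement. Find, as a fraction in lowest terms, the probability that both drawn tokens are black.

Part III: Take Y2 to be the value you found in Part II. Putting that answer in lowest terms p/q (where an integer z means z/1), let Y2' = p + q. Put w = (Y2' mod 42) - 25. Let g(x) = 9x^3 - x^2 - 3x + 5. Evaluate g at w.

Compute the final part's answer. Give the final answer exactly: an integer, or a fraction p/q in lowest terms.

Part I: squarings mod 478: 119^1=119, 119^2=299, 119^4=15, 119^8=225, 119^16=435, 119^32=415, 119^64=145, 119^128=471, 119^256=49, 119^512=11, 119^1024=121, 119^2048=301, 119^4096=259, 119^8192=161, 119^16384=109, 119^32768=409, 119^65536=459; 119^103044 = 119^4 * 119^128 * 119^512 * 119^4096 * 119^32768 * 119^65536 = 307 (mod 478); answer 307
Part II: Y1 = 307; m = 6; total draws C(10,2) = 45; favorable C(6,2) = 15; P = 1/3; answer 1/3
Part III: Y2 = 1/3; threaded value p + q = 4; w = -21; 9*(-21)^3 - 1*(-21)^2 - 3*(-21)^1 + 5 = (-83349) + (-441) + (63) + (5) = -83722; answer -83722

-83722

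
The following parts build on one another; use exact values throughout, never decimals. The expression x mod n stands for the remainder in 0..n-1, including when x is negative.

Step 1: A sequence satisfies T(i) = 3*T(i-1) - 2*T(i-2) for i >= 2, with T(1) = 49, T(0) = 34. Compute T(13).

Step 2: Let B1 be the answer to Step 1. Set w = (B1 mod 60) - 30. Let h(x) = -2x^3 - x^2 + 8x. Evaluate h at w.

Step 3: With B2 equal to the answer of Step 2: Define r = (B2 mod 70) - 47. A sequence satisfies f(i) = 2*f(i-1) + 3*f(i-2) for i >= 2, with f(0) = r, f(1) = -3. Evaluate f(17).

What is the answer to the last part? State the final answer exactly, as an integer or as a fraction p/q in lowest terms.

Step 1: T(2) = 3*(49) - 2*(34) = 79; iterating: T(2)=79, T(3)=139, T(4)=259, T(5)=499, T(6)=979, T(7)=1939, T(8)=3859, T(9)=7699, T(10)=15379, T(11)=30739, T(12)=61459, T(13)=122899; answer 122899
Step 2: B1 = 122899; w = -11; -2*(-11)^3 - 1*(-11)^2 + 8*(-11)^1 = (2662) + (-121) + (-88) = 2453; answer 2453
Step 3: B2 = 2453; r = -44; f(2) = 2*(-3) + 3*(-44) = -138; iterating: f(2)=-138, f(3)=-285, f(4)=-984, f(5)=-2823, f(6)=-8598, f(7)=-25665, f(8)=-77124, f(9)=-231243, f(10)=-693858, f(11)=-2081445, f(12)=-6244464, f(13)=-18733263, f(14)=-56199918, f(15)=-168599625, f(16)=-505799004, f(17)=-1517396883; answer -1517396883

-1517396883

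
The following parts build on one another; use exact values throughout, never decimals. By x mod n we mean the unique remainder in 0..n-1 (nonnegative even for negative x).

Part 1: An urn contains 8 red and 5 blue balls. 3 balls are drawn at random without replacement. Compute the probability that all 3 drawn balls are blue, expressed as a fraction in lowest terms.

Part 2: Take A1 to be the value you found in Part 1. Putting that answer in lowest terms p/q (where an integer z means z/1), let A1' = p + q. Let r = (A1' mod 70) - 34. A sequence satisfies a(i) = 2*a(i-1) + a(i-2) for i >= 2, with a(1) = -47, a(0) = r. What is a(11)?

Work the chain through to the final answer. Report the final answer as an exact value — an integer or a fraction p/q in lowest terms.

Part 1: total draws C(13,3) = 286; favorable C(5,3) = 10; P = 5/143; answer 5/143
Part 2: A1 = 5/143; threaded value p + q = 148; r = -26; a(2) = 2*(-47) + 1*(-26) = -120; iterating: a(2)=-120, a(3)=-287, a(4)=-694, a(5)=-1675, a(6)=-4044, a(7)=-9763, a(8)=-23570, a(9)=-56903, a(10)=-137376, a(11)=-331655; answer -331655

-331655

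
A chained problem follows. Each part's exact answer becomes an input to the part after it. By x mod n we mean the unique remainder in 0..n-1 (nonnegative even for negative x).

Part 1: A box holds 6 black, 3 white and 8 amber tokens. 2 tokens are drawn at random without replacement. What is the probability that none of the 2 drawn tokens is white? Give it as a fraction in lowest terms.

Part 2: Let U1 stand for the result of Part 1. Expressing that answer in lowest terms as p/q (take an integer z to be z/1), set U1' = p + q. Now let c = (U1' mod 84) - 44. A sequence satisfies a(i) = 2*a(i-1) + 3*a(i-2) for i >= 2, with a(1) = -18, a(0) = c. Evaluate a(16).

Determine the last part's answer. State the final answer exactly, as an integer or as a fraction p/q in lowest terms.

-32285025

Part 1: total draws C(17,2) = 136; favorable C(14,2) = 91; P = 91/136; answer 91/136
Part 2: U1 = 91/136; threaded value p + q = 227; c = 15; a(2) = 2*(-18) + 3*(15) = 9; iterating: a(2)=9, a(3)=-36, a(4)=-45, a(5)=-198, a(6)=-531, a(7)=-1656, a(8)=-4905, a(9)=-14778, a(10)=-44271, a(11)=-132876, a(12)=-398565, a(13)=-1195758, a(14)=-3587211, a(15)=-10761696, a(16)=-32285025; answer -32285025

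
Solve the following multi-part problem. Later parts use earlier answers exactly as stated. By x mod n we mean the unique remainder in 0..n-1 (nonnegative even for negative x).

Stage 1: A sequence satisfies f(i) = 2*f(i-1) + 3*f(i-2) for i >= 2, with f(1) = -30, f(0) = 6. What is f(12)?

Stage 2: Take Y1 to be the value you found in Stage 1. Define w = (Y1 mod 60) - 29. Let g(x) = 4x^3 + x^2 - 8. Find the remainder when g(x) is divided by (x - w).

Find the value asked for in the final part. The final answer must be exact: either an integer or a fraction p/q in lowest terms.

-48147

Stage 1: f(2) = 2*(-30) + 3*(6) = -42; iterating: f(2)=-42, f(3)=-174, f(4)=-474, f(5)=-1470, f(6)=-4362, f(7)=-13134, f(8)=-39354, f(9)=-118110, f(10)=-354282, f(11)=-1062894, f(12)=-3188634; answer -3188634
Stage 2: Y1 = -3188634; w = -23; remainder = value at the root: 4*(-23)^3 + 1*(-23)^2 - 8 = (-48668) + (529) + (-8) = -48147; answer -48147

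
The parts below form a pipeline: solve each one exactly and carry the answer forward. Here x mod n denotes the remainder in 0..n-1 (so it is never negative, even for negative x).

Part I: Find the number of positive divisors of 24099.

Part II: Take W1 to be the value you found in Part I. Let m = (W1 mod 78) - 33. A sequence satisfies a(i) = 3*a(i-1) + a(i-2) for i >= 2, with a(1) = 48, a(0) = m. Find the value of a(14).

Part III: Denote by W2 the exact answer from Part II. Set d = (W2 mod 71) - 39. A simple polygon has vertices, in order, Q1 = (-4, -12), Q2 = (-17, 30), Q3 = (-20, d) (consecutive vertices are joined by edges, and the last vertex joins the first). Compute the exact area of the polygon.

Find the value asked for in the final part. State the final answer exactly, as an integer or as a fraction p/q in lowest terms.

Part I: 24099 = 3 * 29 * 277; number of divisors = (1+1) * (1+1) * (1+1) = 8; answer 8
Part II: W1 = 8; m = -25; a(2) = 3*(48) + 1*(-25) = 119; iterating: a(2)=119, a(3)=405, a(4)=1334, a(5)=4407, a(6)=14555, a(7)=48072, a(8)=158771, a(9)=524385, a(10)=1731926, a(11)=5720163, a(12)=18892415, a(13)=62397408, a(14)=206084639; answer 206084639
Part III: W2 = 206084639; d = 0; cross terms: (-4*30 - -17*-12)=-324, (-17*0 - -20*30)=600, (-20*-12 - -4*0)=240; twice the area = |516| = 516; area = 258; answer 258

258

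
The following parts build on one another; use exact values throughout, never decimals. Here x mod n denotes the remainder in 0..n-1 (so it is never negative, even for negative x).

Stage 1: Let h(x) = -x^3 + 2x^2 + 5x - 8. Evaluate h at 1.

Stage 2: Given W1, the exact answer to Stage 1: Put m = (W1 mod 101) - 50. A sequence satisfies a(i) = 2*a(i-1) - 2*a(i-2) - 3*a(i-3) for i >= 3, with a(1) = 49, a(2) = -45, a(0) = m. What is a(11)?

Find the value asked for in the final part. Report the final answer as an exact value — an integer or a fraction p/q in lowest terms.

-98657

Stage 1: -1*(1)^3 + 2*(1)^2 + 5*(1)^1 - 8 = (-1) + (2) + (5) + (-8) = -2; answer -2
Stage 2: W1 = -2; m = 49; a(3) = 2*(-45) - 2*(49) - 3*(49) = -335; iterating: a(3)=-335, a(4)=-727, a(5)=-649, a(6)=1161, a(7)=5801, a(8)=11227, a(9)=7369, a(10)=-25119, a(11)=-98657; answer -98657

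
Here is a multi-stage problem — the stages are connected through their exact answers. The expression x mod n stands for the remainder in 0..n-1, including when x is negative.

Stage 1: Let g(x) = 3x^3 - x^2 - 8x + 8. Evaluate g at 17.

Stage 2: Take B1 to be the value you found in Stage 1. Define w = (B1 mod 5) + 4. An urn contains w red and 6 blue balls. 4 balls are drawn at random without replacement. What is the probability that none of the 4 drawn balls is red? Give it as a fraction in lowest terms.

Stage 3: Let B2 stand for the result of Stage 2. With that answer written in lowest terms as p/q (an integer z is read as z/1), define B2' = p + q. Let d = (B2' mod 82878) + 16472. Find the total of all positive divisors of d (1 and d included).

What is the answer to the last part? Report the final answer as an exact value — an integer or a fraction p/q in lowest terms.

Stage 1: 3*(17)^3 - 1*(17)^2 - 8*(17)^1 + 8 = (14739) + (-289) + (-136) + (8) = 14322; answer 14322
Stage 2: B1 = 14322; w = 6; total draws C(12,4) = 495; favorable C(6,4) = 15; P = 1/33; answer 1/33
Stage 3: B2 = 1/33; threaded value p + q = 34; d = 16506; 16506 = 2 * 3^2 * 7 * 131; sigma = (1 + 2) * (1 + 3 + 9) * (1 + 7) * (1 + 131) = 3 * 13 * 8 * 132 = 41184; answer 41184

41184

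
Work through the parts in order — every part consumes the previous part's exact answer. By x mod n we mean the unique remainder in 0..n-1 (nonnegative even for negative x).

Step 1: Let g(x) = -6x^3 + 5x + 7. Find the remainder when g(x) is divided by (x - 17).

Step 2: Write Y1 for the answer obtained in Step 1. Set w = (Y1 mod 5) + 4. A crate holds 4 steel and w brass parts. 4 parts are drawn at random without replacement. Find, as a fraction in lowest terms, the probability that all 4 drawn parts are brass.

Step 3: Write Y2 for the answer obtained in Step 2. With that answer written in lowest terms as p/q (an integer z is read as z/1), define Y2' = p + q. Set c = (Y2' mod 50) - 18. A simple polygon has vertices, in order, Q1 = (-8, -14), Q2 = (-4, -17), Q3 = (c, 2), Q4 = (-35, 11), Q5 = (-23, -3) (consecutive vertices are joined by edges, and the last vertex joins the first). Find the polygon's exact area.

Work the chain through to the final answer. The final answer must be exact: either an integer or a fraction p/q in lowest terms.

Step 1: remainder = value at the root: -6*(17)^3 + 5*(17)^1 + 7 = (-29478) + (85) + (7) = -29386; answer -29386
Step 2: Y1 = -29386; w = 8; total draws C(12,4) = 495; favorable C(8,4) = 70; P = 14/99; answer 14/99
Step 3: Y2 = 14/99; threaded value p + q = 113; c = -5; cross terms: (-8*-17 - -4*-14)=80, (-4*2 - -5*-17)=-93, (-5*11 - -35*2)=15, (-35*-3 - -23*11)=358, (-23*-14 - -8*-3)=298; twice the area = |658| = 658; area = 329; answer 329

329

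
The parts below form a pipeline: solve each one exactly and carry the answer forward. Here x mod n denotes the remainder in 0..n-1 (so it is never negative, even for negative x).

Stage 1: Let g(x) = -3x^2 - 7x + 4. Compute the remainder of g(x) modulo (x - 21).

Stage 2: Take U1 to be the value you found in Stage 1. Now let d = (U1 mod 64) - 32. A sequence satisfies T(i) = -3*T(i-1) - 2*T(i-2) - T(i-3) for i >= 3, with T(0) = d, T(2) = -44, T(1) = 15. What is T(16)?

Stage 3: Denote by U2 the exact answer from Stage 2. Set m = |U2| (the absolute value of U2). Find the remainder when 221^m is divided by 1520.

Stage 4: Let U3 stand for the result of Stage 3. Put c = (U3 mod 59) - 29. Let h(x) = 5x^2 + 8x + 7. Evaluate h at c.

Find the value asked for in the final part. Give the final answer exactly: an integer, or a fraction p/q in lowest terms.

Stage 1: remainder = value at the root: -3*(21)^2 - 7*(21)^1 + 4 = (-1323) + (-147) + (4) = -1466; answer -1466
Stage 2: U1 = -1466; d = -26; T(3) = -3*(-44) - 2*(15) - 1*(-26) = 128; iterating: T(3)=128, T(4)=-311, T(5)=721, T(6)=-1669, T(7)=3876, T(8)=-9011, T(9)=20950, T(10)=-48704, T(11)=113223, T(12)=-263211, T(13)=611891, T(14)=-1422474, T(15)=3306851, T(16)=-7687496; answer -7687496
Stage 3: U2 = -7687496; m = 7687496; squarings mod 1520: 221^1=221, 221^2=201, 221^4=881, 221^8=961, 221^16=881, 221^32=961, 221^64=881, 221^128=961, 221^256=881, 221^512=961, 221^1024=881, 221^2048=961, 221^4096=881, 221^8192=961, 221^16384=881, 221^32768=961, 221^65536=881, 221^131072=961, 221^262144=881, 221^524288=961, 221^1048576=881, 221^2097152=961, 221^4194304=881; 221^7687496 = 221^8 * 221^64 * 221^256 * 221^1024 * 221^2048 * 221^16384 * 221^65536 * 221^262144 * 221^1048576 * 221^2097152 * 221^4194304 = 961 (mod 1520); answer 961
Stage 4: U3 = 961; c = -12; 5*(-12)^2 + 8*(-12)^1 + 7 = (720) + (-96) + (7) = 631; answer 631

631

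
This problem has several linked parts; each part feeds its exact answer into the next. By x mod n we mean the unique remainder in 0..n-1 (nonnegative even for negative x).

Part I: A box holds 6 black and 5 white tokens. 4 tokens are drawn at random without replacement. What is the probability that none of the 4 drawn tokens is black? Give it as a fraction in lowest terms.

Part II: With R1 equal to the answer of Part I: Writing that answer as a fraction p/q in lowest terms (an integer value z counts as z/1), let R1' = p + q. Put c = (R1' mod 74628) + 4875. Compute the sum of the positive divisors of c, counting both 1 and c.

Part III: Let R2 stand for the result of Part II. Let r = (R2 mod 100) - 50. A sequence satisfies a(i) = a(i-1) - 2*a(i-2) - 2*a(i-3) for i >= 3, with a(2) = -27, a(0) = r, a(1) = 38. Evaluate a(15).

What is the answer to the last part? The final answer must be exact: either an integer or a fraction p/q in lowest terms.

Part I: total draws C(11,4) = 330; favorable C(5,4) = 5; P = 1/66; answer 1/66
Part II: R1 = 1/66; threaded value p + q = 67; c = 4942; 4942 = 2 * 7 * 353; sigma = (1 + 2) * (1 + 7) * (1 + 353) = 3 * 8 * 354 = 8496; answer 8496
Part III: R2 = 8496; r = 46; a(3) = 1*(-27) - 2*(38) - 2*(46) = -195; iterating: a(3)=-195, a(4)=-217, a(5)=227, a(6)=1051, a(7)=1031, a(8)=-1525, a(9)=-5689, a(10)=-4701, a(11)=9727, a(12)=30507, a(13)=20455, a(14)=-60013, a(15)=-161937; answer -161937

-161937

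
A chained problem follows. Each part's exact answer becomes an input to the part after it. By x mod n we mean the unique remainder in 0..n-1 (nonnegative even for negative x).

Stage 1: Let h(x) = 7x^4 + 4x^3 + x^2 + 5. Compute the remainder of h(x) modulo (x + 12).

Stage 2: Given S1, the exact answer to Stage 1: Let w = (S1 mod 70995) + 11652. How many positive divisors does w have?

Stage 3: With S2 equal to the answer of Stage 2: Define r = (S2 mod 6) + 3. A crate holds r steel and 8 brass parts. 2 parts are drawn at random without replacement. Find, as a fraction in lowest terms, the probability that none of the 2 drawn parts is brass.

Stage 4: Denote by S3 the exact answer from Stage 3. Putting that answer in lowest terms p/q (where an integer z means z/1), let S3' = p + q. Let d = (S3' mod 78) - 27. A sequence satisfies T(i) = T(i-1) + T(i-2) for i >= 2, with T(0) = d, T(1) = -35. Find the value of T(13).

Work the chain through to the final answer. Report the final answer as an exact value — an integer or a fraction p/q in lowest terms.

Stage 1: remainder = value at the root: 7*(-12)^4 + 4*(-12)^3 + 1*(-12)^2 + 5 = (145152) + (-6912) + (144) + (5) = 138389; answer 138389
Stage 2: S1 = 138389; w = 79046; 79046 = 2 * 11 * 3593; number of divisors = (1+1) * (1+1) * (1+1) = 8; answer 8
Stage 3: S2 = 8; r = 5; total draws C(13,2) = 78; favorable C(5,2) = 10; P = 5/39; answer 5/39
Stage 4: S3 = 5/39; threaded value p + q = 44; d = 17; T(2) = 1*(-35) + 1*(17) = -18; iterating: T(2)=-18, T(3)=-53, T(4)=-71, T(5)=-124, T(6)=-195, T(7)=-319, T(8)=-514, T(9)=-833, T(10)=-1347, T(11)=-2180, T(12)=-3527, T(13)=-5707; answer -5707

-5707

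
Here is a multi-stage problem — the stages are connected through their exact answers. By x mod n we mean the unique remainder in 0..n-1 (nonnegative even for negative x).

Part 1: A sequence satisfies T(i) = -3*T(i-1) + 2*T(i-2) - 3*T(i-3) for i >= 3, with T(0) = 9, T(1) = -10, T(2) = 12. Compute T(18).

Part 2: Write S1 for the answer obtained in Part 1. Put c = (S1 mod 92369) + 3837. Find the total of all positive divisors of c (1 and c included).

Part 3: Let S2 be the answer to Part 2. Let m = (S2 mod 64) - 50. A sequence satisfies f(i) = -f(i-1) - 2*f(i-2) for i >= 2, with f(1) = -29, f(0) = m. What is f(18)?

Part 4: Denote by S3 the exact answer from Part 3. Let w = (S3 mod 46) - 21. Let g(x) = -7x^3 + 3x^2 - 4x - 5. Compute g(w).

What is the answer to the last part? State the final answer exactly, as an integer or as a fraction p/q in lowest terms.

-18681

Part 1: T(3) = -3*(12) + 2*(-10) - 3*(9) = -83; iterating: T(3)=-83, T(4)=303, T(5)=-1111, T(6)=4188, T(7)=-15695, T(8)=58794, T(9)=-220336, T(10)=825681, T(11)=-3094097, T(12)=11594661, T(13)=-43449220, T(14)=162819273, T(15)=-610140242, T(16)=2286406932, T(17)=-8567959099, T(18)=32107111887; answer 32107111887
Part 2: S1 = 32107111887; c = 20800; 20800 = 2^6 * 5^2 * 13; sigma = (1 + 2 + 4 + 8 + 16 + 32 + 64) * (1 + 5 + 25) * (1 + 13) = 127 * 31 * 14 = 55118; answer 55118
Part 3: S2 = 55118; m = -36; f(2) = -1*(-29) - 2*(-36) = 101; iterating: f(2)=101, f(3)=-43, f(4)=-159, f(5)=245, f(6)=73, f(7)=-563, f(8)=417, f(9)=709, f(10)=-1543, f(11)=125, f(12)=2961, f(13)=-3211, f(14)=-2711, f(15)=9133, f(16)=-3711, f(17)=-14555, f(18)=21977; answer 21977
Part 4: S3 = 21977; w = 14; -7*(14)^3 + 3*(14)^2 - 4*(14)^1 - 5 = (-19208) + (588) + (-56) + (-5) = -18681; answer -18681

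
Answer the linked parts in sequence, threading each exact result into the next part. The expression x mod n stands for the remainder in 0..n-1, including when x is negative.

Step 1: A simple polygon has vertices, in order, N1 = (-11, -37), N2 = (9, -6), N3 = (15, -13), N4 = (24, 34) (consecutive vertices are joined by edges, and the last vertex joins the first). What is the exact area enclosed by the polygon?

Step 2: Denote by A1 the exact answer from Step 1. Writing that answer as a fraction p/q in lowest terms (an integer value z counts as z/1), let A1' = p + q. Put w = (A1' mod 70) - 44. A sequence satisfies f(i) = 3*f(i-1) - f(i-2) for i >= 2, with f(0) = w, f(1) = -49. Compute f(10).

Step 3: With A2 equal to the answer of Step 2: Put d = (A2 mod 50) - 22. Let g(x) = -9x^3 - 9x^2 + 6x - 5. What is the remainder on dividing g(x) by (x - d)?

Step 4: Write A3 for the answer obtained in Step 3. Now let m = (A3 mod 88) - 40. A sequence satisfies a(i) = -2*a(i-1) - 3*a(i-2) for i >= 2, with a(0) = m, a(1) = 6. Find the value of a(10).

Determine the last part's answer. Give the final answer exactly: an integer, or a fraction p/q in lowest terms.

Step 1: cross terms: (-11*-6 - 9*-37)=399, (9*-13 - 15*-6)=-27, (15*34 - 24*-13)=822, (24*-37 - -11*34)=-514; twice the area = |680| = 680; area = 340; answer 340
Step 2: A1 = 340; threaded value p + q = 341; w = 17; f(2) = 3*(-49) - 1*(17) = -164; iterating: f(2)=-164, f(3)=-443, f(4)=-1165, f(5)=-3052, f(6)=-7991, f(7)=-20921, f(8)=-54772, f(9)=-143395, f(10)=-375413; answer -375413
Step 3: A2 = -375413; d = 15; remainder = value at the root: -9*(15)^3 - 9*(15)^2 + 6*(15)^1 - 5 = (-30375) + (-2025) + (90) + (-5) = -32315; answer -32315
Step 4: A3 = -32315; m = 29; a(2) = -2*(6) - 3*(29) = -99; iterating: a(2)=-99, a(3)=180, a(4)=-63, a(5)=-414, a(6)=1017, a(7)=-792, a(8)=-1467, a(9)=5310, a(10)=-6219; answer -6219

-6219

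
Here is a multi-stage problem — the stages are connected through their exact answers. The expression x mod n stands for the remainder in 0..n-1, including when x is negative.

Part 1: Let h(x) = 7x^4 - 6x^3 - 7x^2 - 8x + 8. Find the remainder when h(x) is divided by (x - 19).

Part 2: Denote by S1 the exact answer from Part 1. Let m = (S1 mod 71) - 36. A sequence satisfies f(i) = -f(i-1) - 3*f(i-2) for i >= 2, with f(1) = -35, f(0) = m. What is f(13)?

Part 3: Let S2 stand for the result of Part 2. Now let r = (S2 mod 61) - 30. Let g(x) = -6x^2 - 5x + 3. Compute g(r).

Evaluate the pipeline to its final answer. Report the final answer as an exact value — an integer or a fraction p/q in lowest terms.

Part 1: remainder = value at the root: 7*(19)^4 - 6*(19)^3 - 7*(19)^2 - 8*(19)^1 + 8 = (912247) + (-41154) + (-2527) + (-152) + (8) = 868422; answer 868422
Part 2: S1 = 868422; m = -15; f(2) = -1*(-35) - 3*(-15) = 80; iterating: f(2)=80, f(3)=25, f(4)=-265, f(5)=190, f(6)=605, f(7)=-1175, f(8)=-640, f(9)=4165, f(10)=-2245, f(11)=-10250, f(12)=16985, f(13)=13765; answer 13765
Part 3: S2 = 13765; r = 10; -6*(10)^2 - 5*(10)^1 + 3 = (-600) + (-50) + (3) = -647; answer -647

-647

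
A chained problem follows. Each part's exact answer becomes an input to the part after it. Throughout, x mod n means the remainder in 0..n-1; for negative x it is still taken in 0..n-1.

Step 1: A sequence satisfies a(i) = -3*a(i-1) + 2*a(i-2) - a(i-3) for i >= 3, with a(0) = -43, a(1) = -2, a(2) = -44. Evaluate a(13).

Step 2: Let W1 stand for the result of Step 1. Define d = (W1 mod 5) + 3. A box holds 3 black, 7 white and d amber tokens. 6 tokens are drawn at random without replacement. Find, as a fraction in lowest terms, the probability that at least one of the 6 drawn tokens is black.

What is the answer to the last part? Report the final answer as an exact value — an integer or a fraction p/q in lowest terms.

Step 1: a(3) = -3*(-44) + 2*(-2) - 1*(-43) = 171; iterating: a(3)=171, a(4)=-599, a(5)=2183, a(6)=-7918, a(7)=28719, a(8)=-104176, a(9)=377884, a(10)=-1370723, a(11)=4972113, a(12)=-18035669, a(13)=65421956; answer 65421956
Step 2: W1 = 65421956; d = 4; total draws C(14,6) = 3003; complement C(11,6) = 462; favorable 3003 - 462 = 2541; P = 11/13; answer 11/13

11/13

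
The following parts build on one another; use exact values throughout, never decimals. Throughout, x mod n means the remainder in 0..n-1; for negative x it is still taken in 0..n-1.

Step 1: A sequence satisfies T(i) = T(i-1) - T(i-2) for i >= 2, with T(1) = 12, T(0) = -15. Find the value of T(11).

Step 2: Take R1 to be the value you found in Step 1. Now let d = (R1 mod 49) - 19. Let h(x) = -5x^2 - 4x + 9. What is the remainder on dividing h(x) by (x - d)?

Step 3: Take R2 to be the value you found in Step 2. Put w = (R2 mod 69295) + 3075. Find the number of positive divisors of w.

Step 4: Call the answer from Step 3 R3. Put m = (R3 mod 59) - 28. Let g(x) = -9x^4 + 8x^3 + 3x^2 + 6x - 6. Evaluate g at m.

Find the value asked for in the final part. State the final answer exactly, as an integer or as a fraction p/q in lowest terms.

-3094998

Step 1: T(2) = 1*(12) - 1*(-15) = 27; iterating: T(2)=27, T(3)=15, T(4)=-12, T(5)=-27, T(6)=-15, T(7)=12, T(8)=27, T(9)=15, T(10)=-12, T(11)=-27; answer -27
Step 2: R1 = -27; d = 3; remainder = value at the root: -5*(3)^2 - 4*(3)^1 + 9 = (-45) + (-12) + (9) = -48; answer -48
Step 3: R2 = -48; w = 72322; 72322 = 2 * 36161; number of divisors = (1+1) * (1+1) = 4; answer 4
Step 4: R3 = 4; m = -24; -9*(-24)^4 + 8*(-24)^3 + 3*(-24)^2 + 6*(-24)^1 - 6 = (-2985984) + (-110592) + (1728) + (-144) + (-6) = -3094998; answer -3094998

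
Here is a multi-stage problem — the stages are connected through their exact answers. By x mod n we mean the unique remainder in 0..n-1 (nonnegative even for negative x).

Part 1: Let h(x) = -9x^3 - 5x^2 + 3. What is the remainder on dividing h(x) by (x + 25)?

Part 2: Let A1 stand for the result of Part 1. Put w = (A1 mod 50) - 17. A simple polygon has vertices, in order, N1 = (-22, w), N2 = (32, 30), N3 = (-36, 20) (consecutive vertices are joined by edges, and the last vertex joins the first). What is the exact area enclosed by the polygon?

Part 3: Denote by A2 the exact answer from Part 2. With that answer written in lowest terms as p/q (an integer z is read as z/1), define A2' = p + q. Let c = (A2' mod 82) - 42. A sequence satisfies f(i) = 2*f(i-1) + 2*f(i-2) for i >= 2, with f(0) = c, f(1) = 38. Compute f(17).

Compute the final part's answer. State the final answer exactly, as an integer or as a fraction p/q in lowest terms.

494544384

Part 1: remainder = value at the root: -9*(-25)^3 - 5*(-25)^2 + 3 = (140625) + (-3125) + (3) = 137503; answer 137503
Part 2: A1 = 137503; w = -14; cross terms: (-22*30 - 32*-14)=-212, (32*20 - -36*30)=1720, (-36*-14 - -22*20)=944; twice the area = |2452| = 2452; area = 1226; answer 1226
Part 3: A2 = 1226; threaded value p + q = 1227; c = 37; f(2) = 2*(38) + 2*(37) = 150; iterating: f(2)=150, f(3)=376, f(4)=1052, f(5)=2856, f(6)=7816, f(7)=21344, f(8)=58320, f(9)=159328, f(10)=435296, f(11)=1189248, f(12)=3249088, f(13)=8876672, f(14)=24251520, f(15)=66256384, f(16)=181015808, f(17)=494544384; answer 494544384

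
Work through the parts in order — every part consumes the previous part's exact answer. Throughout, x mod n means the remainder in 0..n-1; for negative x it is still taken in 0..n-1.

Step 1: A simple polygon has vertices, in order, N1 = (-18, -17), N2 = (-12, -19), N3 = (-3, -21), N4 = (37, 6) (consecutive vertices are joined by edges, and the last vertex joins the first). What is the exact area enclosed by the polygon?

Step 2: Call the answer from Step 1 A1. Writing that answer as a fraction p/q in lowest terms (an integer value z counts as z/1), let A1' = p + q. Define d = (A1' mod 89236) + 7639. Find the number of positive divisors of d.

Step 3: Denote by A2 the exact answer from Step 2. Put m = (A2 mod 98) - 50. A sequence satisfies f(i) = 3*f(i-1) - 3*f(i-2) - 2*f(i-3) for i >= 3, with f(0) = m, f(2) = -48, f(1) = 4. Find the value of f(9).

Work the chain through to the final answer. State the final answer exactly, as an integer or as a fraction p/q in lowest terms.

2908

Step 1: cross terms: (-18*-19 - -12*-17)=138, (-12*-21 - -3*-19)=195, (-3*6 - 37*-21)=759, (37*-17 - -18*6)=-521; twice the area = |571| = 571; area = 571/2; answer 571/2
Step 2: A1 = 571/2; threaded value p + q = 573; d = 8212; 8212 = 2^2 * 2053; number of divisors = (2+1) * (1+1) = 6; answer 6
Step 3: A2 = 6; m = -44; f(3) = 3*(-48) - 3*(4) - 2*(-44) = -68; iterating: f(3)=-68, f(4)=-68, f(5)=96, f(6)=628, f(7)=1732, f(8)=3120, f(9)=2908; answer 2908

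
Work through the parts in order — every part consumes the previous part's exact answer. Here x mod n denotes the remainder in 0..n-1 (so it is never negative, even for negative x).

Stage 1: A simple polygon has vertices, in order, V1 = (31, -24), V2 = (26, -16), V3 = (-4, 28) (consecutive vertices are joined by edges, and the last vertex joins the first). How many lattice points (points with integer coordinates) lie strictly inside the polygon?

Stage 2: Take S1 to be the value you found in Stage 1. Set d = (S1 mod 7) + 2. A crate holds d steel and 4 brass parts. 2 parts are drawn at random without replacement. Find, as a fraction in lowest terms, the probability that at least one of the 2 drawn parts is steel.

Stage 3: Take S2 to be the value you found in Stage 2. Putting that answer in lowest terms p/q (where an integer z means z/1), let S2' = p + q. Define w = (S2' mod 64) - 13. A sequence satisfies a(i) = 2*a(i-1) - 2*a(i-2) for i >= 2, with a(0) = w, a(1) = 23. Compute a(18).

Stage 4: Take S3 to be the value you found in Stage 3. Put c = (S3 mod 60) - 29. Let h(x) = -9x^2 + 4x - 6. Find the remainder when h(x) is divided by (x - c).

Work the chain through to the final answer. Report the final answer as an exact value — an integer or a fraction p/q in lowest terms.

Stage 1: cross terms: (31*-16 - 26*-24)=128, (26*28 - -4*-16)=664, (-4*-24 - 31*28)=-772; twice the area = |20| = 20; area = 10; boundary points = 1 + 2 + 1 = 4; strictly interior points = area - boundary/2 + 1 = 9; answer 9
Stage 2: S1 = 9; d = 4; total draws C(8,2) = 28; complement C(4,2) = 6; favorable 28 - 6 = 22; P = 11/14; answer 11/14
Stage 3: S2 = 11/14; threaded value p + q = 25; w = 12; a(2) = 2*(23) - 2*(12) = 22; iterating: a(2)=22, a(3)=-2, a(4)=-48, a(5)=-92, a(6)=-88, a(7)=8, a(8)=192, a(9)=368, a(10)=352, a(11)=-32, a(12)=-768, a(13)=-1472, a(14)=-1408, a(15)=128, a(16)=3072, a(17)=5888, a(18)=5632; answer 5632
Stage 4: S3 = 5632; c = 23; remainder = value at the root: -9*(23)^2 + 4*(23)^1 - 6 = (-4761) + (92) + (-6) = -4675; answer -4675

-4675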